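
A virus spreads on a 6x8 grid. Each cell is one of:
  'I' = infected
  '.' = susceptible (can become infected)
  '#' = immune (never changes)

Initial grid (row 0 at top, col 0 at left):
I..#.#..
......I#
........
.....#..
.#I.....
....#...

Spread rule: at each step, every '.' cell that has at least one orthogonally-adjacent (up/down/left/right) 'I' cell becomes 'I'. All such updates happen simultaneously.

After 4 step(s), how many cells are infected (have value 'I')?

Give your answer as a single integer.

Step 0 (initial): 3 infected
Step 1: +8 new -> 11 infected
Step 2: +14 new -> 25 infected
Step 3: +12 new -> 37 infected
Step 4: +4 new -> 41 infected

Answer: 41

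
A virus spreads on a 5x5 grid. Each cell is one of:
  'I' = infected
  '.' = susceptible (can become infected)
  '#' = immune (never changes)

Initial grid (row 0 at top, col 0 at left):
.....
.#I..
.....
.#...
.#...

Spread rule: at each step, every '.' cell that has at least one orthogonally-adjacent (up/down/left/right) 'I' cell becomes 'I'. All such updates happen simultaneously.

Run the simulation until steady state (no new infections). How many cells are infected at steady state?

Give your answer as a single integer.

Step 0 (initial): 1 infected
Step 1: +3 new -> 4 infected
Step 2: +6 new -> 10 infected
Step 3: +6 new -> 16 infected
Step 4: +4 new -> 20 infected
Step 5: +2 new -> 22 infected
Step 6: +0 new -> 22 infected

Answer: 22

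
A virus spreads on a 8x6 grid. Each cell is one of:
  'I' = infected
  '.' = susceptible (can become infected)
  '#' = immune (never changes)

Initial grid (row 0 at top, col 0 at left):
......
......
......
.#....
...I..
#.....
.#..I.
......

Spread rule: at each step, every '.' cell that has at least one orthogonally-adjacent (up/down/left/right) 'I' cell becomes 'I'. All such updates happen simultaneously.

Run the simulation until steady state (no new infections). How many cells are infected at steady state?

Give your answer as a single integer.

Answer: 45

Derivation:
Step 0 (initial): 2 infected
Step 1: +8 new -> 10 infected
Step 2: +10 new -> 20 infected
Step 3: +7 new -> 27 infected
Step 4: +7 new -> 34 infected
Step 5: +6 new -> 40 infected
Step 6: +4 new -> 44 infected
Step 7: +1 new -> 45 infected
Step 8: +0 new -> 45 infected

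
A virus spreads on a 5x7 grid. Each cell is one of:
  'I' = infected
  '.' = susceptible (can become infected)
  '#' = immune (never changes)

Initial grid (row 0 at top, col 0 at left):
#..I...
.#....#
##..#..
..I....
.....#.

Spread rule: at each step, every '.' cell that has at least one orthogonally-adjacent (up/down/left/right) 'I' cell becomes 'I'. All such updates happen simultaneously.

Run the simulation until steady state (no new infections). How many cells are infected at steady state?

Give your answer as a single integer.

Step 0 (initial): 2 infected
Step 1: +7 new -> 9 infected
Step 2: +9 new -> 18 infected
Step 3: +5 new -> 23 infected
Step 4: +2 new -> 25 infected
Step 5: +2 new -> 27 infected
Step 6: +0 new -> 27 infected

Answer: 27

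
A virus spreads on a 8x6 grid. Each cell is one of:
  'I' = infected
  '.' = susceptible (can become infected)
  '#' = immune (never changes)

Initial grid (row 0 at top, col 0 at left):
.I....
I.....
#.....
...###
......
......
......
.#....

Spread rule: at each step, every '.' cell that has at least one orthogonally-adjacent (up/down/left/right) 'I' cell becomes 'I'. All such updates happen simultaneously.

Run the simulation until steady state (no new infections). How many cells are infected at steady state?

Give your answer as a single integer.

Answer: 43

Derivation:
Step 0 (initial): 2 infected
Step 1: +3 new -> 5 infected
Step 2: +3 new -> 8 infected
Step 3: +4 new -> 12 infected
Step 4: +6 new -> 18 infected
Step 5: +5 new -> 23 infected
Step 6: +5 new -> 28 infected
Step 7: +4 new -> 32 infected
Step 8: +5 new -> 37 infected
Step 9: +3 new -> 40 infected
Step 10: +2 new -> 42 infected
Step 11: +1 new -> 43 infected
Step 12: +0 new -> 43 infected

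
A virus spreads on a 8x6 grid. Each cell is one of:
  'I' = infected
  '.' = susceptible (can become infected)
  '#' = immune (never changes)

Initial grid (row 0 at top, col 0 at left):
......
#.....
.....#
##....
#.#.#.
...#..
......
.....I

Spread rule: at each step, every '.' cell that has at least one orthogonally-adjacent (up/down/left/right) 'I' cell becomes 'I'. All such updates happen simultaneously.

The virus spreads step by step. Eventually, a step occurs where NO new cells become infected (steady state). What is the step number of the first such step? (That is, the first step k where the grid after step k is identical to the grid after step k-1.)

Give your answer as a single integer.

Step 0 (initial): 1 infected
Step 1: +2 new -> 3 infected
Step 2: +3 new -> 6 infected
Step 3: +4 new -> 10 infected
Step 4: +3 new -> 13 infected
Step 5: +4 new -> 17 infected
Step 6: +4 new -> 21 infected
Step 7: +6 new -> 27 infected
Step 8: +4 new -> 31 infected
Step 9: +4 new -> 35 infected
Step 10: +3 new -> 38 infected
Step 11: +1 new -> 39 infected
Step 12: +1 new -> 40 infected
Step 13: +0 new -> 40 infected

Answer: 13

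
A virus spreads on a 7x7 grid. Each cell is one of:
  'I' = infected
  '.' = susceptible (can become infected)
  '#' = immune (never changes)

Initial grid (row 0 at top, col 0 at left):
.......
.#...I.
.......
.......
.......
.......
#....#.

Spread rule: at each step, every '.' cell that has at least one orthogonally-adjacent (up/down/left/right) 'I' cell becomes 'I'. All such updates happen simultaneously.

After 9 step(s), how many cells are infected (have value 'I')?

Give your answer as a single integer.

Step 0 (initial): 1 infected
Step 1: +4 new -> 5 infected
Step 2: +6 new -> 11 infected
Step 3: +6 new -> 17 infected
Step 4: +6 new -> 23 infected
Step 5: +6 new -> 29 infected
Step 6: +7 new -> 36 infected
Step 7: +5 new -> 41 infected
Step 8: +3 new -> 44 infected
Step 9: +2 new -> 46 infected

Answer: 46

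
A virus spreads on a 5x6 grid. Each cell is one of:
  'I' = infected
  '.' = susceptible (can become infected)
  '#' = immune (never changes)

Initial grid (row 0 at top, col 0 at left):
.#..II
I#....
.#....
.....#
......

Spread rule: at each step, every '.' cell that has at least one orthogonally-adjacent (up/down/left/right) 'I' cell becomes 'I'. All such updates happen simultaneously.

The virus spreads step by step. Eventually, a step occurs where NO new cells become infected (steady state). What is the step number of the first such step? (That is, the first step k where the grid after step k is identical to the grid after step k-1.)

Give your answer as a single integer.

Step 0 (initial): 3 infected
Step 1: +5 new -> 8 infected
Step 2: +5 new -> 13 infected
Step 3: +5 new -> 18 infected
Step 4: +5 new -> 23 infected
Step 5: +3 new -> 26 infected
Step 6: +0 new -> 26 infected

Answer: 6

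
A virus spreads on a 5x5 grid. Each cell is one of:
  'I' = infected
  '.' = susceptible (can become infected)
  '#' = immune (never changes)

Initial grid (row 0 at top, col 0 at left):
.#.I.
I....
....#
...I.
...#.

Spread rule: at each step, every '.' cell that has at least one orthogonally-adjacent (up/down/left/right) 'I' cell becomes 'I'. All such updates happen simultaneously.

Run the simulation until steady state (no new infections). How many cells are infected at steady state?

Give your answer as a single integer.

Answer: 22

Derivation:
Step 0 (initial): 3 infected
Step 1: +9 new -> 12 infected
Step 2: +8 new -> 20 infected
Step 3: +2 new -> 22 infected
Step 4: +0 new -> 22 infected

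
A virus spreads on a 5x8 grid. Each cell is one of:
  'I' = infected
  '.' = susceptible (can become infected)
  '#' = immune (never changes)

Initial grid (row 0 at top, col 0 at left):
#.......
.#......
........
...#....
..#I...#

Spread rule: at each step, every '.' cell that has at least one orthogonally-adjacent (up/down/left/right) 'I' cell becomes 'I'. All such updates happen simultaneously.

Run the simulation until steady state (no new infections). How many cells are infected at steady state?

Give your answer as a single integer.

Answer: 35

Derivation:
Step 0 (initial): 1 infected
Step 1: +1 new -> 2 infected
Step 2: +2 new -> 4 infected
Step 3: +3 new -> 7 infected
Step 4: +4 new -> 11 infected
Step 5: +6 new -> 17 infected
Step 6: +7 new -> 24 infected
Step 7: +5 new -> 29 infected
Step 8: +5 new -> 34 infected
Step 9: +1 new -> 35 infected
Step 10: +0 new -> 35 infected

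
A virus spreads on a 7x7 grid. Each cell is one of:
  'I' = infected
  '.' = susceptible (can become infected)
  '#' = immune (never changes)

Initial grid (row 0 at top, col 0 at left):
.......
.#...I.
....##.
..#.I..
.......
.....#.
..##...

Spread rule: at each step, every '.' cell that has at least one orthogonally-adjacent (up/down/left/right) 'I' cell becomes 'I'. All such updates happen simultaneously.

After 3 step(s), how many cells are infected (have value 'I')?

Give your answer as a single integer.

Answer: 24

Derivation:
Step 0 (initial): 2 infected
Step 1: +6 new -> 8 infected
Step 2: +9 new -> 17 infected
Step 3: +7 new -> 24 infected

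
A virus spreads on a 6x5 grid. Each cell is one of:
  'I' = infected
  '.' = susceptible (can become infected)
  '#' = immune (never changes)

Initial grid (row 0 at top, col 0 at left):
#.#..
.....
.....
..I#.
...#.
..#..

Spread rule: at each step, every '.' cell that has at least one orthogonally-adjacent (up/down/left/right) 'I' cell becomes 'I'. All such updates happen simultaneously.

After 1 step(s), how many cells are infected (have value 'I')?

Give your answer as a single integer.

Answer: 4

Derivation:
Step 0 (initial): 1 infected
Step 1: +3 new -> 4 infected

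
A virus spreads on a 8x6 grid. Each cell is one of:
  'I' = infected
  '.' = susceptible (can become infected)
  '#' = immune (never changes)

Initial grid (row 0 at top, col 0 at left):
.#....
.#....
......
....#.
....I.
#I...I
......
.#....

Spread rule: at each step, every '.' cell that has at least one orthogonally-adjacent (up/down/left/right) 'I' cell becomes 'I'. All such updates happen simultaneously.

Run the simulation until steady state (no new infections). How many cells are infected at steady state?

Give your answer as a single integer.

Step 0 (initial): 3 infected
Step 1: +7 new -> 10 infected
Step 2: +10 new -> 20 infected
Step 3: +9 new -> 29 infected
Step 4: +6 new -> 35 infected
Step 5: +5 new -> 40 infected
Step 6: +3 new -> 43 infected
Step 7: +0 new -> 43 infected

Answer: 43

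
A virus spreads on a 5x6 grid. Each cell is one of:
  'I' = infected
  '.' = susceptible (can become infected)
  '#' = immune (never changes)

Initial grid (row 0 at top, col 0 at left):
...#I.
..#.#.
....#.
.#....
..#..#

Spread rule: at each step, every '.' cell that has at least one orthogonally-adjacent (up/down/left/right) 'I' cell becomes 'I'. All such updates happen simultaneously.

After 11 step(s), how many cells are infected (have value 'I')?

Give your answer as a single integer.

Step 0 (initial): 1 infected
Step 1: +1 new -> 2 infected
Step 2: +1 new -> 3 infected
Step 3: +1 new -> 4 infected
Step 4: +1 new -> 5 infected
Step 5: +1 new -> 6 infected
Step 6: +2 new -> 8 infected
Step 7: +3 new -> 11 infected
Step 8: +2 new -> 13 infected
Step 9: +1 new -> 14 infected
Step 10: +2 new -> 16 infected
Step 11: +3 new -> 19 infected

Answer: 19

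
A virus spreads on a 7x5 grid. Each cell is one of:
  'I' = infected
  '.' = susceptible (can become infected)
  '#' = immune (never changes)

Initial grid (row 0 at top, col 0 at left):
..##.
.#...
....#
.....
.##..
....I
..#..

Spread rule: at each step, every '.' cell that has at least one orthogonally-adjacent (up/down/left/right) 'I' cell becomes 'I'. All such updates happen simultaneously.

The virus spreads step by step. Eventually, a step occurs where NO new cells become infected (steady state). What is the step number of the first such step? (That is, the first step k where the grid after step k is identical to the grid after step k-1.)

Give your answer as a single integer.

Step 0 (initial): 1 infected
Step 1: +3 new -> 4 infected
Step 2: +4 new -> 8 infected
Step 3: +2 new -> 10 infected
Step 4: +4 new -> 14 infected
Step 5: +5 new -> 19 infected
Step 6: +4 new -> 23 infected
Step 7: +2 new -> 25 infected
Step 8: +1 new -> 26 infected
Step 9: +1 new -> 27 infected
Step 10: +1 new -> 28 infected
Step 11: +0 new -> 28 infected

Answer: 11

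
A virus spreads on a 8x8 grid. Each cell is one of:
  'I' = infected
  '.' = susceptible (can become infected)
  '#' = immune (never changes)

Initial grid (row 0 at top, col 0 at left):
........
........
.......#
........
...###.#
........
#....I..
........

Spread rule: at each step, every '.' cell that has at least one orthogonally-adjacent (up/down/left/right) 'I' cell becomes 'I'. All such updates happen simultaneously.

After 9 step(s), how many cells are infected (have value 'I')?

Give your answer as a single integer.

Answer: 54

Derivation:
Step 0 (initial): 1 infected
Step 1: +4 new -> 5 infected
Step 2: +6 new -> 11 infected
Step 3: +6 new -> 17 infected
Step 4: +4 new -> 21 infected
Step 5: +6 new -> 27 infected
Step 6: +7 new -> 34 infected
Step 7: +8 new -> 42 infected
Step 8: +7 new -> 49 infected
Step 9: +5 new -> 54 infected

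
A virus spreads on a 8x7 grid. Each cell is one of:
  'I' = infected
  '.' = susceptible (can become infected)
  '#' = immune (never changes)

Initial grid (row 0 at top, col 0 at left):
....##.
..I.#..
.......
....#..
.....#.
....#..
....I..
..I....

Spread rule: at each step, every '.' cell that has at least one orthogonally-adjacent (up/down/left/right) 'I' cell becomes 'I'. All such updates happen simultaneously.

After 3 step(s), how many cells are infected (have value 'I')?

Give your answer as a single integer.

Answer: 37

Derivation:
Step 0 (initial): 3 infected
Step 1: +10 new -> 13 infected
Step 2: +13 new -> 26 infected
Step 3: +11 new -> 37 infected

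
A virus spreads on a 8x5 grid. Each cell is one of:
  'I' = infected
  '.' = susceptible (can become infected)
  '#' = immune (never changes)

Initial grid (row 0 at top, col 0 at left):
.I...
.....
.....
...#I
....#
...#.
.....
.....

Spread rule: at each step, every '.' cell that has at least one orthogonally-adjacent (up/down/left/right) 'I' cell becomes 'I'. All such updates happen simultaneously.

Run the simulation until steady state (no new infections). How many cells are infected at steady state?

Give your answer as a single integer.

Answer: 37

Derivation:
Step 0 (initial): 2 infected
Step 1: +4 new -> 6 infected
Step 2: +6 new -> 12 infected
Step 3: +5 new -> 17 infected
Step 4: +3 new -> 20 infected
Step 5: +3 new -> 23 infected
Step 6: +4 new -> 27 infected
Step 7: +3 new -> 30 infected
Step 8: +3 new -> 33 infected
Step 9: +2 new -> 35 infected
Step 10: +2 new -> 37 infected
Step 11: +0 new -> 37 infected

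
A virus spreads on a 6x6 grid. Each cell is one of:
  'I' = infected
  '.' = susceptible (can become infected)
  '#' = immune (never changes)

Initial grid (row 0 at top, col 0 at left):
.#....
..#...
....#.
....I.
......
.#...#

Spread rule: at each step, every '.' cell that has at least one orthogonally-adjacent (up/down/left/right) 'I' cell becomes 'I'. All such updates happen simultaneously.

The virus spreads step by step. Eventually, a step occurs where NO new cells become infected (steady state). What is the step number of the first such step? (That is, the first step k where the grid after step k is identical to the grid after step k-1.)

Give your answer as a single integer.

Answer: 8

Derivation:
Step 0 (initial): 1 infected
Step 1: +3 new -> 4 infected
Step 2: +6 new -> 10 infected
Step 3: +6 new -> 16 infected
Step 4: +7 new -> 23 infected
Step 5: +5 new -> 28 infected
Step 6: +2 new -> 30 infected
Step 7: +1 new -> 31 infected
Step 8: +0 new -> 31 infected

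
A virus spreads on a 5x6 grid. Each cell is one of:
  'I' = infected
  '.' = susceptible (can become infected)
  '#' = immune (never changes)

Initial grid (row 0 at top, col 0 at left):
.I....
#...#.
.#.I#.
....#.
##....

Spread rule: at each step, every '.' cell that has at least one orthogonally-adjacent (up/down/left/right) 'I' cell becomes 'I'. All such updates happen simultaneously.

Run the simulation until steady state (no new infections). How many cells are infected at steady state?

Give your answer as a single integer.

Step 0 (initial): 2 infected
Step 1: +6 new -> 8 infected
Step 2: +4 new -> 12 infected
Step 3: +4 new -> 16 infected
Step 4: +3 new -> 19 infected
Step 5: +3 new -> 22 infected
Step 6: +1 new -> 23 infected
Step 7: +0 new -> 23 infected

Answer: 23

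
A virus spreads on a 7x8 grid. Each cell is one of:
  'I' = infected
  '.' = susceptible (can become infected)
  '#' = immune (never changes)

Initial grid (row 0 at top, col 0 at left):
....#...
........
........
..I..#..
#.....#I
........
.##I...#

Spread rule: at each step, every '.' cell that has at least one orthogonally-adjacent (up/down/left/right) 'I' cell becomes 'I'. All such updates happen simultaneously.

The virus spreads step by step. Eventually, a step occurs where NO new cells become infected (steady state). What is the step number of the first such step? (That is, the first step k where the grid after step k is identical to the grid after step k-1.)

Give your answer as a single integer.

Step 0 (initial): 3 infected
Step 1: +8 new -> 11 infected
Step 2: +13 new -> 24 infected
Step 3: +11 new -> 35 infected
Step 4: +9 new -> 44 infected
Step 5: +4 new -> 48 infected
Step 6: +1 new -> 49 infected
Step 7: +0 new -> 49 infected

Answer: 7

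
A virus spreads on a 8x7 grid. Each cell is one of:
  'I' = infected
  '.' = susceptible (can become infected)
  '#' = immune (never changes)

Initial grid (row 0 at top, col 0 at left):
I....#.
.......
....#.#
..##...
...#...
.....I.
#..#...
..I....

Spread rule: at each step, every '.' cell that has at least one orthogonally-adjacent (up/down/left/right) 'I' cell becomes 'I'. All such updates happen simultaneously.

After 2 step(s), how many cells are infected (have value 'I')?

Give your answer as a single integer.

Step 0 (initial): 3 infected
Step 1: +9 new -> 12 infected
Step 2: +14 new -> 26 infected

Answer: 26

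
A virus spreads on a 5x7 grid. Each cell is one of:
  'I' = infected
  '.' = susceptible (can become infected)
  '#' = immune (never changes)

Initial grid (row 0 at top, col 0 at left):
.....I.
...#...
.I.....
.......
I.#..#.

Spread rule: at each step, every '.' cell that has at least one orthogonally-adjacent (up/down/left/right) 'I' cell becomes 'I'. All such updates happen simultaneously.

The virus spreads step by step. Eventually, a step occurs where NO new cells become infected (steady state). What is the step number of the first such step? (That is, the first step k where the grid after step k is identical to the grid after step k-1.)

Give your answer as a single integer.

Step 0 (initial): 3 infected
Step 1: +9 new -> 12 infected
Step 2: +9 new -> 21 infected
Step 3: +6 new -> 27 infected
Step 4: +3 new -> 30 infected
Step 5: +2 new -> 32 infected
Step 6: +0 new -> 32 infected

Answer: 6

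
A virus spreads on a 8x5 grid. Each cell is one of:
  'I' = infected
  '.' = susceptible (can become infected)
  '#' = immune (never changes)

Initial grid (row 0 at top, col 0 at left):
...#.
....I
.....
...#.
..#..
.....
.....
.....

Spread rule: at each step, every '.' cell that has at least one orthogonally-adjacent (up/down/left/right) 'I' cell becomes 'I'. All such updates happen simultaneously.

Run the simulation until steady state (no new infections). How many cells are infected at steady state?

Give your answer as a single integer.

Step 0 (initial): 1 infected
Step 1: +3 new -> 4 infected
Step 2: +3 new -> 7 infected
Step 3: +4 new -> 11 infected
Step 4: +6 new -> 17 infected
Step 5: +5 new -> 22 infected
Step 6: +5 new -> 27 infected
Step 7: +4 new -> 31 infected
Step 8: +3 new -> 34 infected
Step 9: +2 new -> 36 infected
Step 10: +1 new -> 37 infected
Step 11: +0 new -> 37 infected

Answer: 37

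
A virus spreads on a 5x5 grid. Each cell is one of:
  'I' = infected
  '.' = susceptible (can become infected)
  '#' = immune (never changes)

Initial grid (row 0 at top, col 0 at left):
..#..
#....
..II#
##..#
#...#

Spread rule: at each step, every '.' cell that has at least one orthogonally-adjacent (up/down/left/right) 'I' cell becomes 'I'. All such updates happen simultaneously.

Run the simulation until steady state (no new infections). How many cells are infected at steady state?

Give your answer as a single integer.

Step 0 (initial): 2 infected
Step 1: +5 new -> 7 infected
Step 2: +6 new -> 13 infected
Step 3: +3 new -> 16 infected
Step 4: +1 new -> 17 infected
Step 5: +0 new -> 17 infected

Answer: 17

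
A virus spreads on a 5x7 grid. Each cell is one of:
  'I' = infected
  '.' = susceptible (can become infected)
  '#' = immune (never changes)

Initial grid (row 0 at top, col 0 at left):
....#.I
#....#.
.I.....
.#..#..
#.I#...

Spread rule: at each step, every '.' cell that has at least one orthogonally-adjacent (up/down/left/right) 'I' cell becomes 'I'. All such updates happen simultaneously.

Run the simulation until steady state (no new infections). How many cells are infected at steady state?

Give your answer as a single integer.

Step 0 (initial): 3 infected
Step 1: +7 new -> 10 infected
Step 2: +6 new -> 16 infected
Step 3: +6 new -> 22 infected
Step 4: +4 new -> 26 infected
Step 5: +1 new -> 27 infected
Step 6: +1 new -> 28 infected
Step 7: +0 new -> 28 infected

Answer: 28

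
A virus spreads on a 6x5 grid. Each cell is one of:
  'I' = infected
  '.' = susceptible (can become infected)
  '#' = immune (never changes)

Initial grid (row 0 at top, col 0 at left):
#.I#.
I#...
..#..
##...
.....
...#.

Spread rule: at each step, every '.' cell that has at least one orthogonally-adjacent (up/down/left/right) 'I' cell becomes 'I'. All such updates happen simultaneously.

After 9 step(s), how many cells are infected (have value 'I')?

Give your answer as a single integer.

Step 0 (initial): 2 infected
Step 1: +3 new -> 5 infected
Step 2: +2 new -> 7 infected
Step 3: +2 new -> 9 infected
Step 4: +3 new -> 12 infected
Step 5: +3 new -> 15 infected
Step 6: +2 new -> 17 infected
Step 7: +3 new -> 20 infected
Step 8: +2 new -> 22 infected
Step 9: +1 new -> 23 infected

Answer: 23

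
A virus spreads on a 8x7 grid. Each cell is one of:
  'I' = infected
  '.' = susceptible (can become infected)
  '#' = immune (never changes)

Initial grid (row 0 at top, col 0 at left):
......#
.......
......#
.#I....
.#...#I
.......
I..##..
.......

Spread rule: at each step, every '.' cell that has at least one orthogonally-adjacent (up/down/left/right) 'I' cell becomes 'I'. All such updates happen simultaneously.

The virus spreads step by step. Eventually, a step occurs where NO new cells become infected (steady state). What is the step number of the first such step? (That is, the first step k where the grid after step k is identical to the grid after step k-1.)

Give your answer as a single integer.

Step 0 (initial): 3 infected
Step 1: +8 new -> 11 infected
Step 2: +13 new -> 24 infected
Step 3: +13 new -> 37 infected
Step 4: +7 new -> 44 infected
Step 5: +5 new -> 49 infected
Step 6: +0 new -> 49 infected

Answer: 6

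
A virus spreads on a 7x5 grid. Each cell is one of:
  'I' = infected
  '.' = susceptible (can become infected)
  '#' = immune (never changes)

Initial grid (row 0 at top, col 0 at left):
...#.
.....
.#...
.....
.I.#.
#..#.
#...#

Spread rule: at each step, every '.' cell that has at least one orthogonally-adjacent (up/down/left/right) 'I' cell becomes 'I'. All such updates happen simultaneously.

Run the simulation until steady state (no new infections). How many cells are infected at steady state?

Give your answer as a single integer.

Step 0 (initial): 1 infected
Step 1: +4 new -> 5 infected
Step 2: +4 new -> 9 infected
Step 3: +4 new -> 13 infected
Step 4: +5 new -> 18 infected
Step 5: +6 new -> 24 infected
Step 6: +3 new -> 27 infected
Step 7: +1 new -> 28 infected
Step 8: +0 new -> 28 infected

Answer: 28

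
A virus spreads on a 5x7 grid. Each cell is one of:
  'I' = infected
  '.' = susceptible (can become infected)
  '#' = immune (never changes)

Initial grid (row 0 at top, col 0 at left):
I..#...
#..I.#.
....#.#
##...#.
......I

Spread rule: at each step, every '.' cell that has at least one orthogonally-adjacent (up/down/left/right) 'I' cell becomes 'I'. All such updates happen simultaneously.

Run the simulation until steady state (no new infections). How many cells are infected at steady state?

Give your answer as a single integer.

Step 0 (initial): 3 infected
Step 1: +6 new -> 9 infected
Step 2: +6 new -> 15 infected
Step 3: +5 new -> 20 infected
Step 4: +3 new -> 23 infected
Step 5: +2 new -> 25 infected
Step 6: +1 new -> 26 infected
Step 7: +0 new -> 26 infected

Answer: 26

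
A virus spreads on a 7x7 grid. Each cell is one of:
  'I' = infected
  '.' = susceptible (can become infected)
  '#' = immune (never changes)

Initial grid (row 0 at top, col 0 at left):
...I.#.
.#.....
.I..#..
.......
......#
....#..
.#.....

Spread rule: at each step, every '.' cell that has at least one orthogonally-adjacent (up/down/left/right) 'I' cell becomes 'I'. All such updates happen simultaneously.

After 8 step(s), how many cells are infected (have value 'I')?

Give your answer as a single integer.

Step 0 (initial): 2 infected
Step 1: +6 new -> 8 infected
Step 2: +8 new -> 16 infected
Step 3: +6 new -> 22 infected
Step 4: +6 new -> 28 infected
Step 5: +7 new -> 35 infected
Step 6: +3 new -> 38 infected
Step 7: +2 new -> 40 infected
Step 8: +2 new -> 42 infected

Answer: 42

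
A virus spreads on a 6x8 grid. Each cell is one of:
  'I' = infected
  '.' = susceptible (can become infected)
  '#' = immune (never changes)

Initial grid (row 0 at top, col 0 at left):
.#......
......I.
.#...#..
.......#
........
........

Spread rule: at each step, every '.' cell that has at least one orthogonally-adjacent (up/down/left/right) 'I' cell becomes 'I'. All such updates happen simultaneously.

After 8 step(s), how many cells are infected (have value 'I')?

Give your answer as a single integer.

Step 0 (initial): 1 infected
Step 1: +4 new -> 5 infected
Step 2: +5 new -> 10 infected
Step 3: +5 new -> 15 infected
Step 4: +7 new -> 22 infected
Step 5: +7 new -> 29 infected
Step 6: +4 new -> 33 infected
Step 7: +5 new -> 38 infected
Step 8: +3 new -> 41 infected

Answer: 41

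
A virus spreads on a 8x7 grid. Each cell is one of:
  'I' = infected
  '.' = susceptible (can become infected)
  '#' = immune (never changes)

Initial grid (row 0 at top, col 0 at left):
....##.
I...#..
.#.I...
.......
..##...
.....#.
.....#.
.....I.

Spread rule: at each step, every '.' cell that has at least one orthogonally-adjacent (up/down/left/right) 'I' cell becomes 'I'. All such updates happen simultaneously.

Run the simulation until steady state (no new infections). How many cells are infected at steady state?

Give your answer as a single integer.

Answer: 48

Derivation:
Step 0 (initial): 3 infected
Step 1: +9 new -> 12 infected
Step 2: +10 new -> 22 infected
Step 3: +11 new -> 33 infected
Step 4: +9 new -> 42 infected
Step 5: +6 new -> 48 infected
Step 6: +0 new -> 48 infected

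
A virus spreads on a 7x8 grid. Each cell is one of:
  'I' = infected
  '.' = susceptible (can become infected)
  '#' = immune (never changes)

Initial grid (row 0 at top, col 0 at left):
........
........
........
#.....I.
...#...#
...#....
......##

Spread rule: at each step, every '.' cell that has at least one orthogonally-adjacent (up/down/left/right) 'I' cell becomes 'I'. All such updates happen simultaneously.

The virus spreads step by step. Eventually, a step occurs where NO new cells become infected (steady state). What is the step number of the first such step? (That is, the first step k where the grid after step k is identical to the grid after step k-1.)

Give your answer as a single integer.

Step 0 (initial): 1 infected
Step 1: +4 new -> 5 infected
Step 2: +6 new -> 11 infected
Step 3: +8 new -> 19 infected
Step 4: +7 new -> 26 infected
Step 5: +6 new -> 32 infected
Step 6: +6 new -> 38 infected
Step 7: +6 new -> 44 infected
Step 8: +4 new -> 48 infected
Step 9: +2 new -> 50 infected
Step 10: +0 new -> 50 infected

Answer: 10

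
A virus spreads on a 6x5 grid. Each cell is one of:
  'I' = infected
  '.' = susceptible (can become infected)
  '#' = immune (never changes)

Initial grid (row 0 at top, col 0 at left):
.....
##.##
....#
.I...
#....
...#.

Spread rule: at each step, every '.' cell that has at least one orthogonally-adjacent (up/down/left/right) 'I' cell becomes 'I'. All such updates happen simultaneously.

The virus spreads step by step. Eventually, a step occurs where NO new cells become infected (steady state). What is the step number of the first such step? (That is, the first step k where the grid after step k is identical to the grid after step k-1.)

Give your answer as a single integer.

Answer: 7

Derivation:
Step 0 (initial): 1 infected
Step 1: +4 new -> 5 infected
Step 2: +5 new -> 10 infected
Step 3: +6 new -> 16 infected
Step 4: +2 new -> 18 infected
Step 5: +3 new -> 21 infected
Step 6: +2 new -> 23 infected
Step 7: +0 new -> 23 infected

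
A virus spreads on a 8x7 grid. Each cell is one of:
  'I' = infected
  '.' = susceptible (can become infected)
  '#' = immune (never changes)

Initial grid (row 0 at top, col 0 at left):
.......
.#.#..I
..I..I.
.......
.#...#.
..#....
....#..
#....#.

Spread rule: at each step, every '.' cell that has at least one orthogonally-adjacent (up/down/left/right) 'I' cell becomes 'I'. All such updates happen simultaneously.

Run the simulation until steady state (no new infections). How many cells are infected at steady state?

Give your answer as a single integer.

Answer: 48

Derivation:
Step 0 (initial): 3 infected
Step 1: +9 new -> 12 infected
Step 2: +9 new -> 21 infected
Step 3: +8 new -> 29 infected
Step 4: +5 new -> 34 infected
Step 5: +4 new -> 38 infected
Step 6: +6 new -> 44 infected
Step 7: +3 new -> 47 infected
Step 8: +1 new -> 48 infected
Step 9: +0 new -> 48 infected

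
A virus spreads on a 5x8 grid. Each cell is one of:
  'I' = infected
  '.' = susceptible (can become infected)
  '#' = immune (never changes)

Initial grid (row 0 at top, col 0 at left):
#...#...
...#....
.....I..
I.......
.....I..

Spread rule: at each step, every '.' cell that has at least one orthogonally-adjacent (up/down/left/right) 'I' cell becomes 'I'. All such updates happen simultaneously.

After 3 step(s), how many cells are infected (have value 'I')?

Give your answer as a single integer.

Step 0 (initial): 3 infected
Step 1: +9 new -> 12 infected
Step 2: +13 new -> 25 infected
Step 3: +7 new -> 32 infected

Answer: 32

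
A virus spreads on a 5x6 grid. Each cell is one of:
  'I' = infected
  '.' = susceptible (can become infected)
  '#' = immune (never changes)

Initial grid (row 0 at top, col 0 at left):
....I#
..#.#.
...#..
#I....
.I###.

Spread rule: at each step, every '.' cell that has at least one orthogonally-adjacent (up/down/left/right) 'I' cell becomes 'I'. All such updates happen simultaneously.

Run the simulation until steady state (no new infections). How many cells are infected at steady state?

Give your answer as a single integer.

Answer: 22

Derivation:
Step 0 (initial): 3 infected
Step 1: +4 new -> 7 infected
Step 2: +6 new -> 13 infected
Step 3: +3 new -> 16 infected
Step 4: +3 new -> 19 infected
Step 5: +2 new -> 21 infected
Step 6: +1 new -> 22 infected
Step 7: +0 new -> 22 infected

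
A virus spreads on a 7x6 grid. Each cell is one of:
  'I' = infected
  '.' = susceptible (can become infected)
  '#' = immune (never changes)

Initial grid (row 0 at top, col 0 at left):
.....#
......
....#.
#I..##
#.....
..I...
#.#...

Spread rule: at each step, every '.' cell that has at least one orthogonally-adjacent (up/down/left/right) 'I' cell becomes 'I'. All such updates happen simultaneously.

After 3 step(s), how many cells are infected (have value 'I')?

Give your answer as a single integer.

Answer: 24

Derivation:
Step 0 (initial): 2 infected
Step 1: +6 new -> 8 infected
Step 2: +9 new -> 17 infected
Step 3: +7 new -> 24 infected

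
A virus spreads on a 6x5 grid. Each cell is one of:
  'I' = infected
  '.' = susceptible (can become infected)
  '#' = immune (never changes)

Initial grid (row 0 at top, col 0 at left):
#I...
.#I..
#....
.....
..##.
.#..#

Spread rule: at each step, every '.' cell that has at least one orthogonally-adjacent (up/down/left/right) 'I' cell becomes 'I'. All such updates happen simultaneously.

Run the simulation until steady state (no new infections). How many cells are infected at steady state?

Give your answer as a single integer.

Step 0 (initial): 2 infected
Step 1: +3 new -> 5 infected
Step 2: +5 new -> 10 infected
Step 3: +4 new -> 14 infected
Step 4: +3 new -> 17 infected
Step 5: +2 new -> 19 infected
Step 6: +1 new -> 20 infected
Step 7: +0 new -> 20 infected

Answer: 20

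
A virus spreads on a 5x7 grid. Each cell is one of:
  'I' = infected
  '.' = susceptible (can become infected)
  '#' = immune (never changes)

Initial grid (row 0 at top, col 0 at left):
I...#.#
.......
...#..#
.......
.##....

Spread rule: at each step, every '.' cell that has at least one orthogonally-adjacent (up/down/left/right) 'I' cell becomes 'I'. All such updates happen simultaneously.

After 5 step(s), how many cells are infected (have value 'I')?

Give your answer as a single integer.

Step 0 (initial): 1 infected
Step 1: +2 new -> 3 infected
Step 2: +3 new -> 6 infected
Step 3: +4 new -> 10 infected
Step 4: +4 new -> 14 infected
Step 5: +2 new -> 16 infected

Answer: 16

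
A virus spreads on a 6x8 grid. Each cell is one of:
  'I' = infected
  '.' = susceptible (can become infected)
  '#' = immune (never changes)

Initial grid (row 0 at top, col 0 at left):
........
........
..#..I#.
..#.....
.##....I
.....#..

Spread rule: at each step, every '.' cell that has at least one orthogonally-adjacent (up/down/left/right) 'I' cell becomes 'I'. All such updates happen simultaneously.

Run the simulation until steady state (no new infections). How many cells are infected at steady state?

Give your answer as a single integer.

Step 0 (initial): 2 infected
Step 1: +6 new -> 8 infected
Step 2: +9 new -> 17 infected
Step 3: +6 new -> 23 infected
Step 4: +5 new -> 28 infected
Step 5: +3 new -> 31 infected
Step 6: +4 new -> 35 infected
Step 7: +4 new -> 39 infected
Step 8: +2 new -> 41 infected
Step 9: +1 new -> 42 infected
Step 10: +0 new -> 42 infected

Answer: 42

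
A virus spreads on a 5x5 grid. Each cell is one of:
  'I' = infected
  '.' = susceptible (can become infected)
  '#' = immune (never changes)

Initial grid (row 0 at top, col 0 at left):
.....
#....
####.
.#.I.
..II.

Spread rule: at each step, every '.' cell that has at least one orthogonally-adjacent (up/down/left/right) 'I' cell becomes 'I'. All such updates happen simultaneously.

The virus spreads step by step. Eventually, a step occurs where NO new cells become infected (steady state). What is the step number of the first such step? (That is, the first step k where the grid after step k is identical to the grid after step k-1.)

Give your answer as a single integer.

Answer: 9

Derivation:
Step 0 (initial): 3 infected
Step 1: +4 new -> 7 infected
Step 2: +2 new -> 9 infected
Step 3: +2 new -> 11 infected
Step 4: +2 new -> 13 infected
Step 5: +2 new -> 15 infected
Step 6: +2 new -> 17 infected
Step 7: +1 new -> 18 infected
Step 8: +1 new -> 19 infected
Step 9: +0 new -> 19 infected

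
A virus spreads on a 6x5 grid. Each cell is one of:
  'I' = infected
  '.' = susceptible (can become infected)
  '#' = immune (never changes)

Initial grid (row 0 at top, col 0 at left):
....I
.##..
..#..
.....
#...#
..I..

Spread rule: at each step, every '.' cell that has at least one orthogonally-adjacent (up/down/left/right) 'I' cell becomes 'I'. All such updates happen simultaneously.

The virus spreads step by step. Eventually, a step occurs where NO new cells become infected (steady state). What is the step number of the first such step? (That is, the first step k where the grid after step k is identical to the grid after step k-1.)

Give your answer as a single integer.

Step 0 (initial): 2 infected
Step 1: +5 new -> 7 infected
Step 2: +8 new -> 15 infected
Step 3: +5 new -> 20 infected
Step 4: +3 new -> 23 infected
Step 5: +2 new -> 25 infected
Step 6: +0 new -> 25 infected

Answer: 6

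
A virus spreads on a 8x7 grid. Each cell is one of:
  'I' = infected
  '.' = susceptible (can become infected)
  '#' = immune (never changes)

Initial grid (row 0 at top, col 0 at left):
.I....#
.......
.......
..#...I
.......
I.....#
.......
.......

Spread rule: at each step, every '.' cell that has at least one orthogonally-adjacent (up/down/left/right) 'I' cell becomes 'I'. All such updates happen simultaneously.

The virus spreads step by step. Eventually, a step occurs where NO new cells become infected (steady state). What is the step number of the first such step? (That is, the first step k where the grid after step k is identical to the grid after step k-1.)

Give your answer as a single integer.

Step 0 (initial): 3 infected
Step 1: +9 new -> 12 infected
Step 2: +13 new -> 25 infected
Step 3: +14 new -> 39 infected
Step 4: +8 new -> 47 infected
Step 5: +4 new -> 51 infected
Step 6: +2 new -> 53 infected
Step 7: +0 new -> 53 infected

Answer: 7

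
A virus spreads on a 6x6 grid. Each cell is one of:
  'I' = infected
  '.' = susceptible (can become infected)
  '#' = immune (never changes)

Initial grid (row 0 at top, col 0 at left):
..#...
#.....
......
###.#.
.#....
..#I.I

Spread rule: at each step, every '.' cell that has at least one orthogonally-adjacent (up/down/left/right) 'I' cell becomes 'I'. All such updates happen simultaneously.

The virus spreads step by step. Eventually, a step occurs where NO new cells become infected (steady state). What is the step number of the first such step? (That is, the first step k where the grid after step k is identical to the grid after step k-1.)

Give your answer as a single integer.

Answer: 9

Derivation:
Step 0 (initial): 2 infected
Step 1: +3 new -> 5 infected
Step 2: +4 new -> 9 infected
Step 3: +2 new -> 11 infected
Step 4: +4 new -> 15 infected
Step 5: +5 new -> 20 infected
Step 6: +3 new -> 23 infected
Step 7: +1 new -> 24 infected
Step 8: +1 new -> 25 infected
Step 9: +0 new -> 25 infected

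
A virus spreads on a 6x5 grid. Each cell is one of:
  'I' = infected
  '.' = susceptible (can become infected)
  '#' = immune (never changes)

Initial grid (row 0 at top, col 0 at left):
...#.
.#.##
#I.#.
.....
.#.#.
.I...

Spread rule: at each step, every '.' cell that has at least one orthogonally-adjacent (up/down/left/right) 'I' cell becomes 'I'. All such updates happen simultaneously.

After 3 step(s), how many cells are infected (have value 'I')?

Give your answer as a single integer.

Step 0 (initial): 2 infected
Step 1: +4 new -> 6 infected
Step 2: +6 new -> 12 infected
Step 3: +3 new -> 15 infected

Answer: 15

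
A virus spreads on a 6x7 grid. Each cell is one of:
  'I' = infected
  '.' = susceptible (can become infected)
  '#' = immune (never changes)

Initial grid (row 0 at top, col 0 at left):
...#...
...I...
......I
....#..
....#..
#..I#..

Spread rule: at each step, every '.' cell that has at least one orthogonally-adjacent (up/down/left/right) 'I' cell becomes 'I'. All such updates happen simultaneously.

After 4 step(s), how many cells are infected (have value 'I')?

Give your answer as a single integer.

Answer: 36

Derivation:
Step 0 (initial): 3 infected
Step 1: +8 new -> 11 infected
Step 2: +12 new -> 23 infected
Step 3: +8 new -> 31 infected
Step 4: +5 new -> 36 infected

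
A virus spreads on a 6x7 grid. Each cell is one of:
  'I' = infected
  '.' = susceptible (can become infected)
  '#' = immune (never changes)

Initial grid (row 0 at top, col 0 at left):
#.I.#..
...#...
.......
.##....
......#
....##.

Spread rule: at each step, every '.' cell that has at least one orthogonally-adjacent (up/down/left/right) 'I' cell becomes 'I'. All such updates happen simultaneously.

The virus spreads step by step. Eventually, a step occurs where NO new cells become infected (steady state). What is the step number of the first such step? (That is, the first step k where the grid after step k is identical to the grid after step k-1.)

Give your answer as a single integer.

Step 0 (initial): 1 infected
Step 1: +3 new -> 4 infected
Step 2: +2 new -> 6 infected
Step 3: +3 new -> 9 infected
Step 4: +3 new -> 12 infected
Step 5: +5 new -> 17 infected
Step 6: +7 new -> 24 infected
Step 7: +7 new -> 31 infected
Step 8: +2 new -> 33 infected
Step 9: +0 new -> 33 infected

Answer: 9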